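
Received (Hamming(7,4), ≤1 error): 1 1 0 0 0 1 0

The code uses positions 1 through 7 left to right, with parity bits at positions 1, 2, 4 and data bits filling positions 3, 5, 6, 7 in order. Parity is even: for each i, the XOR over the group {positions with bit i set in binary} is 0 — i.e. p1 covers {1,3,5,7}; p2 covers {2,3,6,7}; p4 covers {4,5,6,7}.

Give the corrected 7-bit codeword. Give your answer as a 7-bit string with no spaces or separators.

1100110

s1 (pos 1,3,5,7): 1⊕0⊕0⊕0 = 1
s2 (pos 2,3,6,7): 1⊕0⊕1⊕0 = 0
s4 (pos 4,5,6,7): 0⊕0⊕1⊕0 = 1
Syndrome s4…s1 = 101 → error at position 5.
Flip position 5: 1100010 → 1100110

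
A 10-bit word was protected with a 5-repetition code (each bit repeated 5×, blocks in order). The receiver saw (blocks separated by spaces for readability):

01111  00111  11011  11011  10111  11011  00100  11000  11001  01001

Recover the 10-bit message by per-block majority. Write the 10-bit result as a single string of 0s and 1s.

1111110010

Block 1 (01111): 4 ones → 1
Block 2 (00111): 3 ones → 1
Block 3 (11011): 4 ones → 1
Block 4 (11011): 4 ones → 1
Block 5 (10111): 4 ones → 1
Block 6 (11011): 4 ones → 1
Block 7 (00100): 1 one → 0
Block 8 (11000): 2 ones → 0
Block 9 (11001): 3 ones → 1
Block 10 (01001): 2 ones → 0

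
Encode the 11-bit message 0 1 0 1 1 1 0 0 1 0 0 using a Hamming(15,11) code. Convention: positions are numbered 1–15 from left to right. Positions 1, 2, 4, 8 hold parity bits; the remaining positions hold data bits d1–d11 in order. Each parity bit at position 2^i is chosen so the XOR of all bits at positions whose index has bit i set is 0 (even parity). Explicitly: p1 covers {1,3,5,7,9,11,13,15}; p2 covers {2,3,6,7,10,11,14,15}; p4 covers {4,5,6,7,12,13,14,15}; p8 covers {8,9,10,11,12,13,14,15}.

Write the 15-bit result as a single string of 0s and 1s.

000110111100100

Place data at non-parity positions: p1 p2 0 p4 1 0 1 p8 1 1 0 0 1 0 0
p1 (pos 1,3,5,7,9,11,13,15): XOR of data positions = 0⊕1⊕1⊕1⊕0⊕1⊕0 = 0
p2 (pos 2,3,6,7,10,11,14,15): XOR of data positions = 0⊕0⊕1⊕1⊕0⊕0⊕0 = 0
p4 (pos 4,5,6,7,12,13,14,15): XOR of data positions = 1⊕0⊕1⊕0⊕1⊕0⊕0 = 1
p8 (pos 8,9,10,11,12,13,14,15): XOR of data positions = 1⊕1⊕0⊕0⊕1⊕0⊕0 = 1
Codeword: 000110111100100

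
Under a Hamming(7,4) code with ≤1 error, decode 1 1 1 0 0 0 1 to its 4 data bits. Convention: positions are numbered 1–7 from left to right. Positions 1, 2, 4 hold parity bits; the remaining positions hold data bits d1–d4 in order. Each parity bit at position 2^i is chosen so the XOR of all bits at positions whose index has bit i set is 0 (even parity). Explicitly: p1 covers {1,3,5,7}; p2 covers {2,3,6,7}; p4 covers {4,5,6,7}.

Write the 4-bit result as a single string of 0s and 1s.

1000

s1 (pos 1,3,5,7): 1⊕1⊕0⊕1 = 1
s2 (pos 2,3,6,7): 1⊕1⊕0⊕1 = 1
s4 (pos 4,5,6,7): 0⊕0⊕0⊕1 = 1
Syndrome s4…s1 = 111 → error at position 7.
Flip position 7: 1110001 → 1110000
Read data bits from positions 3,5,6,7: 1000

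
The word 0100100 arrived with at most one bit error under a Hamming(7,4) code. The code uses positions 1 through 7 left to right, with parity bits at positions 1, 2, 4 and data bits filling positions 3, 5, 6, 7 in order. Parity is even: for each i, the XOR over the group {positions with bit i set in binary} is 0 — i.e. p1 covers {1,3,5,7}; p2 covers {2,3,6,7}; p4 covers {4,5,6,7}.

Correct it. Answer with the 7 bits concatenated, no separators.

s1 (pos 1,3,5,7): 0⊕0⊕1⊕0 = 1
s2 (pos 2,3,6,7): 1⊕0⊕0⊕0 = 1
s4 (pos 4,5,6,7): 0⊕1⊕0⊕0 = 1
Syndrome s4…s1 = 111 → error at position 7.
Flip position 7: 0100100 → 0100101

0100101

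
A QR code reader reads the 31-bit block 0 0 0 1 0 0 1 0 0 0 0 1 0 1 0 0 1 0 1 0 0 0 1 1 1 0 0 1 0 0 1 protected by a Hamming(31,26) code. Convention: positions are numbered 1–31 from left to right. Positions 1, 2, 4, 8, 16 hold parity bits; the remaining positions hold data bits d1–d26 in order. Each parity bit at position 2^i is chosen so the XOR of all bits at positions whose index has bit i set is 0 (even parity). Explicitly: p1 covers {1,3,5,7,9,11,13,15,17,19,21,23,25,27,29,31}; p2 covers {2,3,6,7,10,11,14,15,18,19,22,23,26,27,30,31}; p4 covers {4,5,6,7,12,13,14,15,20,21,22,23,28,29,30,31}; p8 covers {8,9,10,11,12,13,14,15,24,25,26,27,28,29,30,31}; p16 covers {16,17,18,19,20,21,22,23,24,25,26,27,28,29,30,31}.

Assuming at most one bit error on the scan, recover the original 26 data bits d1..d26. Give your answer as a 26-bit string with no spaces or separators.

s1 (pos 1,3,5,7,9,11,13,15,17,19,21,23,25,27,29,31): 0⊕0⊕0⊕1⊕0⊕0⊕0⊕0⊕1⊕1⊕0⊕1⊕1⊕0⊕0⊕1 = 0
s2 (pos 2,3,6,7,10,11,14,15,18,19,22,23,26,27,30,31): 0⊕0⊕0⊕1⊕0⊕0⊕1⊕0⊕0⊕1⊕0⊕1⊕0⊕0⊕0⊕1 = 1
s4 (pos 4,5,6,7,12,13,14,15,20,21,22,23,28,29,30,31): 1⊕0⊕0⊕1⊕1⊕0⊕1⊕0⊕0⊕0⊕0⊕1⊕1⊕0⊕0⊕1 = 1
s8 (pos 8,9,10,11,12,13,14,15,24,25,26,27,28,29,30,31): 0⊕0⊕0⊕0⊕1⊕0⊕1⊕0⊕1⊕1⊕0⊕0⊕1⊕0⊕0⊕1 = 0
s16 (pos 16,17,18,19,20,21,22,23,24,25,26,27,28,29,30,31): 0⊕1⊕0⊕1⊕0⊕0⊕0⊕1⊕1⊕1⊕0⊕0⊕1⊕0⊕0⊕1 = 1
Syndrome s16…s1 = 10110 → error at position 22.
Flip position 22: 0001001000010100101000111001001 → 0001001000010100101001111001001
Read data bits from positions 3,5,6,7,9,10,11,12,13,14,15,17,18,19,20,21,22,23,24,25,26,27,28,29,30,31: 00010001010101001111001001

00010001010101001111001001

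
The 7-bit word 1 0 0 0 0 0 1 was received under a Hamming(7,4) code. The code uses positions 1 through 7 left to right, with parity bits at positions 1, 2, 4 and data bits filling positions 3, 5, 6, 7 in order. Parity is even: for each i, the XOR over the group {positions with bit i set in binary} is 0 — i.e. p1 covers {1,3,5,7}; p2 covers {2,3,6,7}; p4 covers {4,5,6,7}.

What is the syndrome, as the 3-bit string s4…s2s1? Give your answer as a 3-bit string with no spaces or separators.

s1 (pos 1,3,5,7): 1⊕0⊕0⊕1 = 0
s2 (pos 2,3,6,7): 0⊕0⊕0⊕1 = 1
s4 (pos 4,5,6,7): 0⊕0⊕0⊕1 = 1
Syndrome s4…s1 = 110 → error at position 6.

110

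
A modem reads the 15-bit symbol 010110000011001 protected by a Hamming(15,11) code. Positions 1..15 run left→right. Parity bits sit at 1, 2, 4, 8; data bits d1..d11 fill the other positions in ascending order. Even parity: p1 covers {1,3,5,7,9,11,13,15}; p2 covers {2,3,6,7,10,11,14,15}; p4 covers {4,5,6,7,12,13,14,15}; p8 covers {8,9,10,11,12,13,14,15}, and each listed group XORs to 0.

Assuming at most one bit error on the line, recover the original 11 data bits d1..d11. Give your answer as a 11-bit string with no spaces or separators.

01000001001

s1 (pos 1,3,5,7,9,11,13,15): 0⊕0⊕1⊕0⊕0⊕1⊕0⊕1 = 1
s2 (pos 2,3,6,7,10,11,14,15): 1⊕0⊕0⊕0⊕0⊕1⊕0⊕1 = 1
s4 (pos 4,5,6,7,12,13,14,15): 1⊕1⊕0⊕0⊕1⊕0⊕0⊕1 = 0
s8 (pos 8,9,10,11,12,13,14,15): 0⊕0⊕0⊕1⊕1⊕0⊕0⊕1 = 1
Syndrome s8…s1 = 1011 → error at position 11.
Flip position 11: 010110000011001 → 010110000001001
Read data bits from positions 3,5,6,7,9,10,11,12,13,14,15: 01000001001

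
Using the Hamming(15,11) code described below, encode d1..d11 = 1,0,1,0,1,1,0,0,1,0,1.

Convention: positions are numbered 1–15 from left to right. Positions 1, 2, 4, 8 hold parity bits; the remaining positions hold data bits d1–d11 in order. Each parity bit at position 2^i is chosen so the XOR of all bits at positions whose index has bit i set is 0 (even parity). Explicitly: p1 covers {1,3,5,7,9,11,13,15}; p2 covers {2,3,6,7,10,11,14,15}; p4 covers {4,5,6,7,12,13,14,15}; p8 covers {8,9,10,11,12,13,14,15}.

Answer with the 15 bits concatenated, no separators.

Place data at non-parity positions: p1 p2 1 p4 0 1 0 p8 1 1 0 0 1 0 1
p1 (pos 1,3,5,7,9,11,13,15): XOR of data positions = 1⊕0⊕0⊕1⊕0⊕1⊕1 = 0
p2 (pos 2,3,6,7,10,11,14,15): XOR of data positions = 1⊕1⊕0⊕1⊕0⊕0⊕1 = 0
p4 (pos 4,5,6,7,12,13,14,15): XOR of data positions = 0⊕1⊕0⊕0⊕1⊕0⊕1 = 1
p8 (pos 8,9,10,11,12,13,14,15): XOR of data positions = 1⊕1⊕0⊕0⊕1⊕0⊕1 = 0
Codeword: 001101001100101

001101001100101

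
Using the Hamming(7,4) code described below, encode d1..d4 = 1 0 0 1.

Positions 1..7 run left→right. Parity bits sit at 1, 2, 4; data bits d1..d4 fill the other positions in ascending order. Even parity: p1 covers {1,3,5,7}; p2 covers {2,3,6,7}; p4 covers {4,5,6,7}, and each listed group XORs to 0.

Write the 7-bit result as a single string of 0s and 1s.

Place data at non-parity positions: p1 p2 1 p4 0 0 1
p1 (pos 1,3,5,7): XOR of data positions = 1⊕0⊕1 = 0
p2 (pos 2,3,6,7): XOR of data positions = 1⊕0⊕1 = 0
p4 (pos 4,5,6,7): XOR of data positions = 0⊕0⊕1 = 1
Codeword: 0011001

0011001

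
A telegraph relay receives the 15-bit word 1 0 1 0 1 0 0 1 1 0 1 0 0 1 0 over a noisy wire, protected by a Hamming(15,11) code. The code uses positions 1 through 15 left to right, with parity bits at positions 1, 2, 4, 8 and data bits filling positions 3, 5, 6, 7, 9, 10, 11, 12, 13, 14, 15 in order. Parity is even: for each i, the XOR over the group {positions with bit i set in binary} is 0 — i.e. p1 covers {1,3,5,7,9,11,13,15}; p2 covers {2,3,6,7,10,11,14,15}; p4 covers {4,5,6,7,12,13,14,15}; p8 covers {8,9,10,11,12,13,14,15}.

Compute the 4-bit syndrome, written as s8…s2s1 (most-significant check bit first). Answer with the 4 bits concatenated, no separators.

s1 (pos 1,3,5,7,9,11,13,15): 1⊕1⊕1⊕0⊕1⊕1⊕0⊕0 = 1
s2 (pos 2,3,6,7,10,11,14,15): 0⊕1⊕0⊕0⊕0⊕1⊕1⊕0 = 1
s4 (pos 4,5,6,7,12,13,14,15): 0⊕1⊕0⊕0⊕0⊕0⊕1⊕0 = 0
s8 (pos 8,9,10,11,12,13,14,15): 1⊕1⊕0⊕1⊕0⊕0⊕1⊕0 = 0
Syndrome s8…s1 = 0011 → error at position 3.

0011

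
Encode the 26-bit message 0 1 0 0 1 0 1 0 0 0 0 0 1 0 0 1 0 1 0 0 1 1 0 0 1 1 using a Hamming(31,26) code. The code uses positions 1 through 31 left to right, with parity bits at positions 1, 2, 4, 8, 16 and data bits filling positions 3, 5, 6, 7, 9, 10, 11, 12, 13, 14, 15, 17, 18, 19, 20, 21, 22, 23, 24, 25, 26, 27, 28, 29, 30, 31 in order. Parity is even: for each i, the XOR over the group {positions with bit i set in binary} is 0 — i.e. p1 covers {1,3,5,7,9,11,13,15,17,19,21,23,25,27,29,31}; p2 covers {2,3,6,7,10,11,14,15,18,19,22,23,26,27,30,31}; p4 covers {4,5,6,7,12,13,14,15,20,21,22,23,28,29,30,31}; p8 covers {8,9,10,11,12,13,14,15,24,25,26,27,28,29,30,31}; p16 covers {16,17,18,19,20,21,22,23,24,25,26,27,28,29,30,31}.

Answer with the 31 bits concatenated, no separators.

Place data at non-parity positions: p1 p2 0 p4 1 0 0 p8 1 0 1 0 0 0 0 p16 0 1 0 0 1 0 1 0 0 1 1 0 0 1 1
p1 (pos 1,3,5,7,9,11,13,15,17,19,21,23,25,27,29,31): XOR of data positions = 0⊕1⊕0⊕1⊕1⊕0⊕0⊕0⊕0⊕1⊕1⊕0⊕1⊕0⊕1 = 1
p2 (pos 2,3,6,7,10,11,14,15,18,19,22,23,26,27,30,31): XOR of data positions = 0⊕0⊕0⊕0⊕1⊕0⊕0⊕1⊕0⊕0⊕1⊕1⊕1⊕1⊕1 = 1
p4 (pos 4,5,6,7,12,13,14,15,20,21,22,23,28,29,30,31): XOR of data positions = 1⊕0⊕0⊕0⊕0⊕0⊕0⊕0⊕1⊕0⊕1⊕0⊕0⊕1⊕1 = 1
p8 (pos 8,9,10,11,12,13,14,15,24,25,26,27,28,29,30,31): XOR of data positions = 1⊕0⊕1⊕0⊕0⊕0⊕0⊕0⊕0⊕1⊕1⊕0⊕0⊕1⊕1 = 0
p16 (pos 16,17,18,19,20,21,22,23,24,25,26,27,28,29,30,31): XOR of data positions = 0⊕1⊕0⊕0⊕1⊕0⊕1⊕0⊕0⊕1⊕1⊕0⊕0⊕1⊕1 = 1
Codeword: 1101100010100001010010100110011

1101100010100001010010100110011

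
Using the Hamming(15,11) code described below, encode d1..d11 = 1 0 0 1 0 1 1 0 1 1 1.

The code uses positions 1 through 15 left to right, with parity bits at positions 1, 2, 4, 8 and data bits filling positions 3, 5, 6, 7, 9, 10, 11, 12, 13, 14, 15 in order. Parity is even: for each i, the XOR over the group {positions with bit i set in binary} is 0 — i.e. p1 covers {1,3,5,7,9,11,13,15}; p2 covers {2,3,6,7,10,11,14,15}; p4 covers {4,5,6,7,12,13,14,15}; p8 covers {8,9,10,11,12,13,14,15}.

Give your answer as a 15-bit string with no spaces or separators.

101000110110111

Place data at non-parity positions: p1 p2 1 p4 0 0 1 p8 0 1 1 0 1 1 1
p1 (pos 1,3,5,7,9,11,13,15): XOR of data positions = 1⊕0⊕1⊕0⊕1⊕1⊕1 = 1
p2 (pos 2,3,6,7,10,11,14,15): XOR of data positions = 1⊕0⊕1⊕1⊕1⊕1⊕1 = 0
p4 (pos 4,5,6,7,12,13,14,15): XOR of data positions = 0⊕0⊕1⊕0⊕1⊕1⊕1 = 0
p8 (pos 8,9,10,11,12,13,14,15): XOR of data positions = 0⊕1⊕1⊕0⊕1⊕1⊕1 = 1
Codeword: 101000110110111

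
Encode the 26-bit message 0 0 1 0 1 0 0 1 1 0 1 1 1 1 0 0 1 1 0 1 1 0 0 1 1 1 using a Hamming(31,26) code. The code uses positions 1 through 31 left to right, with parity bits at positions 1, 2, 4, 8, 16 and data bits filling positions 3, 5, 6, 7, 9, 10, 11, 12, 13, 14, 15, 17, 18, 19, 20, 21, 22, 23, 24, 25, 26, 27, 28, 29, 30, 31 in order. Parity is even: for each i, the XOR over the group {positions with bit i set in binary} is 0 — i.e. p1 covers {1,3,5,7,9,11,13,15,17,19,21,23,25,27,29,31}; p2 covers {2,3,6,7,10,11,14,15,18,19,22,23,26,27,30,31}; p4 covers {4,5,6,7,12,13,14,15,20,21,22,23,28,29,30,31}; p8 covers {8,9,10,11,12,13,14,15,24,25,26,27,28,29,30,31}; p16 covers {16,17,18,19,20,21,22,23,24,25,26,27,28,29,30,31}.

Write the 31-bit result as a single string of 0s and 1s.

1101010110011010111001101100111

Place data at non-parity positions: p1 p2 0 p4 0 1 0 p8 1 0 0 1 1 0 1 p16 1 1 1 0 0 1 1 0 1 1 0 0 1 1 1
p1 (pos 1,3,5,7,9,11,13,15,17,19,21,23,25,27,29,31): XOR of data positions = 0⊕0⊕0⊕1⊕0⊕1⊕1⊕1⊕1⊕0⊕1⊕1⊕0⊕1⊕1 = 1
p2 (pos 2,3,6,7,10,11,14,15,18,19,22,23,26,27,30,31): XOR of data positions = 0⊕1⊕0⊕0⊕0⊕0⊕1⊕1⊕1⊕1⊕1⊕1⊕0⊕1⊕1 = 1
p4 (pos 4,5,6,7,12,13,14,15,20,21,22,23,28,29,30,31): XOR of data positions = 0⊕1⊕0⊕1⊕1⊕0⊕1⊕0⊕0⊕1⊕1⊕0⊕1⊕1⊕1 = 1
p8 (pos 8,9,10,11,12,13,14,15,24,25,26,27,28,29,30,31): XOR of data positions = 1⊕0⊕0⊕1⊕1⊕0⊕1⊕0⊕1⊕1⊕0⊕0⊕1⊕1⊕1 = 1
p16 (pos 16,17,18,19,20,21,22,23,24,25,26,27,28,29,30,31): XOR of data positions = 1⊕1⊕1⊕0⊕0⊕1⊕1⊕0⊕1⊕1⊕0⊕0⊕1⊕1⊕1 = 0
Codeword: 1101010110011010111001101100111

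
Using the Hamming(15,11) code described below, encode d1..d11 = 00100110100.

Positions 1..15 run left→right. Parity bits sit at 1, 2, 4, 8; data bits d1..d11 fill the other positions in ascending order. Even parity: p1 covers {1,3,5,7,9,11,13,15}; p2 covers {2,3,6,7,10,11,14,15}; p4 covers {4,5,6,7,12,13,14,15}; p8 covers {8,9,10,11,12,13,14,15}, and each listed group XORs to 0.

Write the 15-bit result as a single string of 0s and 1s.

Place data at non-parity positions: p1 p2 0 p4 0 1 0 p8 0 1 1 0 1 0 0
p1 (pos 1,3,5,7,9,11,13,15): XOR of data positions = 0⊕0⊕0⊕0⊕1⊕1⊕0 = 0
p2 (pos 2,3,6,7,10,11,14,15): XOR of data positions = 0⊕1⊕0⊕1⊕1⊕0⊕0 = 1
p4 (pos 4,5,6,7,12,13,14,15): XOR of data positions = 0⊕1⊕0⊕0⊕1⊕0⊕0 = 0
p8 (pos 8,9,10,11,12,13,14,15): XOR of data positions = 0⊕1⊕1⊕0⊕1⊕0⊕0 = 1
Codeword: 010001010110100

010001010110100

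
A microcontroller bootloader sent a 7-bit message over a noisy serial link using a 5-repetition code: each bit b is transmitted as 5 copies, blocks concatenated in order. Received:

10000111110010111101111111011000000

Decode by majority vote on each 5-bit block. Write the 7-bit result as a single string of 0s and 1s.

0101110

Block 1 (10000): 1 one → 0
Block 2 (11111): 5 ones → 1
Block 3 (00101): 2 ones → 0
Block 4 (11101): 4 ones → 1
Block 5 (11111): 5 ones → 1
Block 6 (10110): 3 ones → 1
Block 7 (00000): 0 ones → 0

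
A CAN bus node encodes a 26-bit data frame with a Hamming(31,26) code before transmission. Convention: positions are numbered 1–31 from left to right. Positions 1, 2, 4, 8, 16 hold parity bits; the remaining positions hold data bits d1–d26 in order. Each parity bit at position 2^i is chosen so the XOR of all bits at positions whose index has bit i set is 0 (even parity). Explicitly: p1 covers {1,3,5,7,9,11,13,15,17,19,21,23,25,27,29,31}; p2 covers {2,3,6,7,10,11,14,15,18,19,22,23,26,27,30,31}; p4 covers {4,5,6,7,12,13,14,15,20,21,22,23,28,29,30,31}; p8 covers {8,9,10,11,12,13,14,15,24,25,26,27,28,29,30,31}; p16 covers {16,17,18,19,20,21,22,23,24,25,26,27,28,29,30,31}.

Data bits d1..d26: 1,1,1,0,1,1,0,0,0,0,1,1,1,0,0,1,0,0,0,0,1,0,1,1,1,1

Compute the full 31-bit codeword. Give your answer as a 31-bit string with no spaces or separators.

0010110011000010110010000101111

Place data at non-parity positions: p1 p2 1 p4 1 1 0 p8 1 1 0 0 0 0 1 p16 1 1 0 0 1 0 0 0 0 1 0 1 1 1 1
p1 (pos 1,3,5,7,9,11,13,15,17,19,21,23,25,27,29,31): XOR of data positions = 1⊕1⊕0⊕1⊕0⊕0⊕1⊕1⊕0⊕1⊕0⊕0⊕0⊕1⊕1 = 0
p2 (pos 2,3,6,7,10,11,14,15,18,19,22,23,26,27,30,31): XOR of data positions = 1⊕1⊕0⊕1⊕0⊕0⊕1⊕1⊕0⊕0⊕0⊕1⊕0⊕1⊕1 = 0
p4 (pos 4,5,6,7,12,13,14,15,20,21,22,23,28,29,30,31): XOR of data positions = 1⊕1⊕0⊕0⊕0⊕0⊕1⊕0⊕1⊕0⊕0⊕1⊕1⊕1⊕1 = 0
p8 (pos 8,9,10,11,12,13,14,15,24,25,26,27,28,29,30,31): XOR of data positions = 1⊕1⊕0⊕0⊕0⊕0⊕1⊕0⊕0⊕1⊕0⊕1⊕1⊕1⊕1 = 0
p16 (pos 16,17,18,19,20,21,22,23,24,25,26,27,28,29,30,31): XOR of data positions = 1⊕1⊕0⊕0⊕1⊕0⊕0⊕0⊕0⊕1⊕0⊕1⊕1⊕1⊕1 = 0
Codeword: 0010110011000010110010000101111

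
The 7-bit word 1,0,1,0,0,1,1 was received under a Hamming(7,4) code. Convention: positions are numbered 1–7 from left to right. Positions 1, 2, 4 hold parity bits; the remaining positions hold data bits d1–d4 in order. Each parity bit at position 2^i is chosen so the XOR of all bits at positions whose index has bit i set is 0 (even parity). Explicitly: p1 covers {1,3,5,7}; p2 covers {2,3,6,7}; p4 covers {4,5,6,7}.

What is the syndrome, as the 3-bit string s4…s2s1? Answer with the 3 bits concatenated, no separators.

s1 (pos 1,3,5,7): 1⊕1⊕0⊕1 = 1
s2 (pos 2,3,6,7): 0⊕1⊕1⊕1 = 1
s4 (pos 4,5,6,7): 0⊕0⊕1⊕1 = 0
Syndrome s4…s1 = 011 → error at position 3.

011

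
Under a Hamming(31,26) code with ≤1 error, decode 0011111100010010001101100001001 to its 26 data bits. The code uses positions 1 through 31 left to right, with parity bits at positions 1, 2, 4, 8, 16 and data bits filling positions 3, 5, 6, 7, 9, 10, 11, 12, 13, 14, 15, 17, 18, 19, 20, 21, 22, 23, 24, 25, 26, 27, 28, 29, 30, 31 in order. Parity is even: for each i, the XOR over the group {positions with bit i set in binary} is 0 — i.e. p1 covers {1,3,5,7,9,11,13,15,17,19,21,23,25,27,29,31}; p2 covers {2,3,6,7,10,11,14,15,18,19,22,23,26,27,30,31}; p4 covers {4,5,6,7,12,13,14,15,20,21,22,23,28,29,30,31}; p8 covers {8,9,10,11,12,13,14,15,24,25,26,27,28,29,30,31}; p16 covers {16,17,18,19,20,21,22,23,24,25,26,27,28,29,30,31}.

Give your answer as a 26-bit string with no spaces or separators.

11110001101001101100001001

s1 (pos 1,3,5,7,9,11,13,15,17,19,21,23,25,27,29,31): 0⊕1⊕1⊕1⊕0⊕0⊕0⊕1⊕0⊕1⊕0⊕1⊕0⊕0⊕0⊕1 = 1
s2 (pos 2,3,6,7,10,11,14,15,18,19,22,23,26,27,30,31): 0⊕1⊕1⊕1⊕0⊕0⊕0⊕1⊕0⊕1⊕1⊕1⊕0⊕0⊕0⊕1 = 0
s4 (pos 4,5,6,7,12,13,14,15,20,21,22,23,28,29,30,31): 1⊕1⊕1⊕1⊕1⊕0⊕0⊕1⊕1⊕0⊕1⊕1⊕1⊕0⊕0⊕1 = 1
s8 (pos 8,9,10,11,12,13,14,15,24,25,26,27,28,29,30,31): 1⊕0⊕0⊕0⊕1⊕0⊕0⊕1⊕0⊕0⊕0⊕0⊕1⊕0⊕0⊕1 = 1
s16 (pos 16,17,18,19,20,21,22,23,24,25,26,27,28,29,30,31): 0⊕0⊕0⊕1⊕1⊕0⊕1⊕1⊕0⊕0⊕0⊕0⊕1⊕0⊕0⊕1 = 0
Syndrome s16…s1 = 01101 → error at position 13.
Flip position 13: 0011111100010010001101100001001 → 0011111100011010001101100001001
Read data bits from positions 3,5,6,7,9,10,11,12,13,14,15,17,18,19,20,21,22,23,24,25,26,27,28,29,30,31: 11110001101001101100001001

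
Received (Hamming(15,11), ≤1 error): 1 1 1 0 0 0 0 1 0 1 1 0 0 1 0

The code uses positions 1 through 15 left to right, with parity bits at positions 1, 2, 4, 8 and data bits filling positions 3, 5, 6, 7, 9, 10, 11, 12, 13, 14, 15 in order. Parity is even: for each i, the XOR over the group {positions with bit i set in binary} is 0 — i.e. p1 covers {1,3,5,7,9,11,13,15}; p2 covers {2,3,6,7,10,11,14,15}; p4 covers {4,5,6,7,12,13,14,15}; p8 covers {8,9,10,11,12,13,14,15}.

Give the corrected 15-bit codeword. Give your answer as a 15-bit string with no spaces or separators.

111000110110010

s1 (pos 1,3,5,7,9,11,13,15): 1⊕1⊕0⊕0⊕0⊕1⊕0⊕0 = 1
s2 (pos 2,3,6,7,10,11,14,15): 1⊕1⊕0⊕0⊕1⊕1⊕1⊕0 = 1
s4 (pos 4,5,6,7,12,13,14,15): 0⊕0⊕0⊕0⊕0⊕0⊕1⊕0 = 1
s8 (pos 8,9,10,11,12,13,14,15): 1⊕0⊕1⊕1⊕0⊕0⊕1⊕0 = 0
Syndrome s8…s1 = 0111 → error at position 7.
Flip position 7: 111000010110010 → 111000110110010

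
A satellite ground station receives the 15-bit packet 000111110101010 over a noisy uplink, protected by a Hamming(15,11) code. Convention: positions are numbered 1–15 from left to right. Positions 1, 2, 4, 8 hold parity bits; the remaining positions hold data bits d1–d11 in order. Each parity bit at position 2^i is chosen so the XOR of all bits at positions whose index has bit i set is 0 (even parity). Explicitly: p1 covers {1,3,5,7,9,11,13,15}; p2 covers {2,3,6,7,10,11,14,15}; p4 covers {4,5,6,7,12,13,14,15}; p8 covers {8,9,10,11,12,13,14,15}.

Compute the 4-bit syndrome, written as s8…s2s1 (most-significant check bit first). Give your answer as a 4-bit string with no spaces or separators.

0000

s1 (pos 1,3,5,7,9,11,13,15): 0⊕0⊕1⊕1⊕0⊕0⊕0⊕0 = 0
s2 (pos 2,3,6,7,10,11,14,15): 0⊕0⊕1⊕1⊕1⊕0⊕1⊕0 = 0
s4 (pos 4,5,6,7,12,13,14,15): 1⊕1⊕1⊕1⊕1⊕0⊕1⊕0 = 0
s8 (pos 8,9,10,11,12,13,14,15): 1⊕0⊕1⊕0⊕1⊕0⊕1⊕0 = 0
Syndrome s8…s1 = 0000 → no error.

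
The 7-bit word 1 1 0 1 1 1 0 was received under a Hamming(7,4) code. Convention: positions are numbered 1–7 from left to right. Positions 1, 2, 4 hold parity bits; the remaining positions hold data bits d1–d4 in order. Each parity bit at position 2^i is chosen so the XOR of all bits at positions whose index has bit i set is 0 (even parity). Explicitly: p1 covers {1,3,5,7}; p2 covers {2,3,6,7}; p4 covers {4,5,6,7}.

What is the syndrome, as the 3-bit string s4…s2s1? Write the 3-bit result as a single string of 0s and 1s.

s1 (pos 1,3,5,7): 1⊕0⊕1⊕0 = 0
s2 (pos 2,3,6,7): 1⊕0⊕1⊕0 = 0
s4 (pos 4,5,6,7): 1⊕1⊕1⊕0 = 1
Syndrome s4…s1 = 100 → error at position 4.

100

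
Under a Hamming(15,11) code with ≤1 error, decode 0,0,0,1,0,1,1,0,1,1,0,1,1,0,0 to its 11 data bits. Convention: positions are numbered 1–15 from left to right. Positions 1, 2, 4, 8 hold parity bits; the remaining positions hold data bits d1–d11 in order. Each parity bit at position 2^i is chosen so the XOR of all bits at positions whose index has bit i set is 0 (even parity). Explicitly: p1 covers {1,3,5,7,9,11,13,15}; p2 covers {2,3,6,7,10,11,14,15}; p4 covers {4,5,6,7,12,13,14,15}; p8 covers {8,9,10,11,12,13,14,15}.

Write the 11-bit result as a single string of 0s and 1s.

s1 (pos 1,3,5,7,9,11,13,15): 0⊕0⊕0⊕1⊕1⊕0⊕1⊕0 = 1
s2 (pos 2,3,6,7,10,11,14,15): 0⊕0⊕1⊕1⊕1⊕0⊕0⊕0 = 1
s4 (pos 4,5,6,7,12,13,14,15): 1⊕0⊕1⊕1⊕1⊕1⊕0⊕0 = 1
s8 (pos 8,9,10,11,12,13,14,15): 0⊕1⊕1⊕0⊕1⊕1⊕0⊕0 = 0
Syndrome s8…s1 = 0111 → error at position 7.
Flip position 7: 000101101101100 → 000101001101100
Read data bits from positions 3,5,6,7,9,10,11,12,13,14,15: 00101101100

00101101100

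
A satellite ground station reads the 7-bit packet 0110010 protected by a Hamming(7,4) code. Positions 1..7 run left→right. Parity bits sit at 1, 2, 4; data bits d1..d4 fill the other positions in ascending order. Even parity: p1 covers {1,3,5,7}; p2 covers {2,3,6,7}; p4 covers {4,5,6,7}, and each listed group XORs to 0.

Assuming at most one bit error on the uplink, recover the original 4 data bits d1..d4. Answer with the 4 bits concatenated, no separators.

1011

s1 (pos 1,3,5,7): 0⊕1⊕0⊕0 = 1
s2 (pos 2,3,6,7): 1⊕1⊕1⊕0 = 1
s4 (pos 4,5,6,7): 0⊕0⊕1⊕0 = 1
Syndrome s4…s1 = 111 → error at position 7.
Flip position 7: 0110010 → 0110011
Read data bits from positions 3,5,6,7: 1011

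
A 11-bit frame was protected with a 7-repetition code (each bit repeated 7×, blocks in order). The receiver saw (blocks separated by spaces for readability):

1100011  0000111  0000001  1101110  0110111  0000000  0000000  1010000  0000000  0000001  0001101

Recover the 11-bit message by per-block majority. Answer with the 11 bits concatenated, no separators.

10011000000

Block 1 (1100011): 4 ones → 1
Block 2 (0000111): 3 ones → 0
Block 3 (0000001): 1 one → 0
Block 4 (1101110): 5 ones → 1
Block 5 (0110111): 5 ones → 1
Block 6 (0000000): 0 ones → 0
Block 7 (0000000): 0 ones → 0
Block 8 (1010000): 2 ones → 0
Block 9 (0000000): 0 ones → 0
Block 10 (0000001): 1 one → 0
Block 11 (0001101): 3 ones → 0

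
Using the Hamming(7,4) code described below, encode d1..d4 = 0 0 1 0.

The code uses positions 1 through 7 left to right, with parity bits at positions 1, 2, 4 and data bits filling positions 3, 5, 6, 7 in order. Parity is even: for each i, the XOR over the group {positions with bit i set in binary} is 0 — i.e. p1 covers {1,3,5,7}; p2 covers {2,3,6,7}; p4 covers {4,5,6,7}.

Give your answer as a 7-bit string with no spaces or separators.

0101010

Place data at non-parity positions: p1 p2 0 p4 0 1 0
p1 (pos 1,3,5,7): XOR of data positions = 0⊕0⊕0 = 0
p2 (pos 2,3,6,7): XOR of data positions = 0⊕1⊕0 = 1
p4 (pos 4,5,6,7): XOR of data positions = 0⊕1⊕0 = 1
Codeword: 0101010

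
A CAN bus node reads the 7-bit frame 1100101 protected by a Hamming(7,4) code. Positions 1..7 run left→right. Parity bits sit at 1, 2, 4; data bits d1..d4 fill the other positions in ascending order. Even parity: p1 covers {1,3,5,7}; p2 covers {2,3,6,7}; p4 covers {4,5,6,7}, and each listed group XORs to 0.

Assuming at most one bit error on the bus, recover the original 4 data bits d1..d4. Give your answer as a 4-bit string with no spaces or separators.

0101

s1 (pos 1,3,5,7): 1⊕0⊕1⊕1 = 1
s2 (pos 2,3,6,7): 1⊕0⊕0⊕1 = 0
s4 (pos 4,5,6,7): 0⊕1⊕0⊕1 = 0
Syndrome s4…s1 = 001 → error at position 1.
Flip position 1: 1100101 → 0100101
Read data bits from positions 3,5,6,7: 0101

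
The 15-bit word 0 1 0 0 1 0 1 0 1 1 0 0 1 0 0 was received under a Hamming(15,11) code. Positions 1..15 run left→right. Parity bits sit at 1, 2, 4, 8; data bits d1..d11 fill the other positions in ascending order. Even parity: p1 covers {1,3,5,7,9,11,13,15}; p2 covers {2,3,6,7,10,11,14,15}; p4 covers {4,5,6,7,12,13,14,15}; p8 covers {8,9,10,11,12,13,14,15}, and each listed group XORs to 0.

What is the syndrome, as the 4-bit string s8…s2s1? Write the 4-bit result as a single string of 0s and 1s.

1110

s1 (pos 1,3,5,7,9,11,13,15): 0⊕0⊕1⊕1⊕1⊕0⊕1⊕0 = 0
s2 (pos 2,3,6,7,10,11,14,15): 1⊕0⊕0⊕1⊕1⊕0⊕0⊕0 = 1
s4 (pos 4,5,6,7,12,13,14,15): 0⊕1⊕0⊕1⊕0⊕1⊕0⊕0 = 1
s8 (pos 8,9,10,11,12,13,14,15): 0⊕1⊕1⊕0⊕0⊕1⊕0⊕0 = 1
Syndrome s8…s1 = 1110 → error at position 14.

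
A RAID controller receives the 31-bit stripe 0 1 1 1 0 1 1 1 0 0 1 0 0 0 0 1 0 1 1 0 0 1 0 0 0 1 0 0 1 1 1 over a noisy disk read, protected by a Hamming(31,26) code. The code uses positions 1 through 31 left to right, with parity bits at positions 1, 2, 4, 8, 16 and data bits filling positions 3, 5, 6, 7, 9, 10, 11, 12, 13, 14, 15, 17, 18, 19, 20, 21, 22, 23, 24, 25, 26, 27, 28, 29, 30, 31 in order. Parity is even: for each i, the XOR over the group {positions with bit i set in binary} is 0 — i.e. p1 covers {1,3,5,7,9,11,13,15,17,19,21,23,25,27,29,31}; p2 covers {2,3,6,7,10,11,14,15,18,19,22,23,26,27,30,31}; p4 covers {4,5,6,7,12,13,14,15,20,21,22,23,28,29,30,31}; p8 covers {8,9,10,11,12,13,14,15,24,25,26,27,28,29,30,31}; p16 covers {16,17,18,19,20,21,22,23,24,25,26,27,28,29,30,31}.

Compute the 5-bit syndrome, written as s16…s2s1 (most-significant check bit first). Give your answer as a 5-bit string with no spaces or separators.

00110

s1 (pos 1,3,5,7,9,11,13,15,17,19,21,23,25,27,29,31): 0⊕1⊕0⊕1⊕0⊕1⊕0⊕0⊕0⊕1⊕0⊕0⊕0⊕0⊕1⊕1 = 0
s2 (pos 2,3,6,7,10,11,14,15,18,19,22,23,26,27,30,31): 1⊕1⊕1⊕1⊕0⊕1⊕0⊕0⊕1⊕1⊕1⊕0⊕1⊕0⊕1⊕1 = 1
s4 (pos 4,5,6,7,12,13,14,15,20,21,22,23,28,29,30,31): 1⊕0⊕1⊕1⊕0⊕0⊕0⊕0⊕0⊕0⊕1⊕0⊕0⊕1⊕1⊕1 = 1
s8 (pos 8,9,10,11,12,13,14,15,24,25,26,27,28,29,30,31): 1⊕0⊕0⊕1⊕0⊕0⊕0⊕0⊕0⊕0⊕1⊕0⊕0⊕1⊕1⊕1 = 0
s16 (pos 16,17,18,19,20,21,22,23,24,25,26,27,28,29,30,31): 1⊕0⊕1⊕1⊕0⊕0⊕1⊕0⊕0⊕0⊕1⊕0⊕0⊕1⊕1⊕1 = 0
Syndrome s16…s1 = 00110 → error at position 6.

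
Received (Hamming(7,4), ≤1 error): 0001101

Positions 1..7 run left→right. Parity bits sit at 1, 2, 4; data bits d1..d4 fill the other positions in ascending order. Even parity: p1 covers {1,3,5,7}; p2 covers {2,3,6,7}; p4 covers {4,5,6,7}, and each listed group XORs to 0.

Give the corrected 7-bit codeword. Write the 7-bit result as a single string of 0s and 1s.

s1 (pos 1,3,5,7): 0⊕0⊕1⊕1 = 0
s2 (pos 2,3,6,7): 0⊕0⊕0⊕1 = 1
s4 (pos 4,5,6,7): 1⊕1⊕0⊕1 = 1
Syndrome s4…s1 = 110 → error at position 6.
Flip position 6: 0001101 → 0001111

0001111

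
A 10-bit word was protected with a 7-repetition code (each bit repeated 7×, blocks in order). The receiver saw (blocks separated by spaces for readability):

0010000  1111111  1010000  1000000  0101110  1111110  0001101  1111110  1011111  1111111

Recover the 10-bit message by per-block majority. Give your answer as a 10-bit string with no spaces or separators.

0100110111

Block 1 (0010000): 1 one → 0
Block 2 (1111111): 7 ones → 1
Block 3 (1010000): 2 ones → 0
Block 4 (1000000): 1 one → 0
Block 5 (0101110): 4 ones → 1
Block 6 (1111110): 6 ones → 1
Block 7 (0001101): 3 ones → 0
Block 8 (1111110): 6 ones → 1
Block 9 (1011111): 6 ones → 1
Block 10 (1111111): 7 ones → 1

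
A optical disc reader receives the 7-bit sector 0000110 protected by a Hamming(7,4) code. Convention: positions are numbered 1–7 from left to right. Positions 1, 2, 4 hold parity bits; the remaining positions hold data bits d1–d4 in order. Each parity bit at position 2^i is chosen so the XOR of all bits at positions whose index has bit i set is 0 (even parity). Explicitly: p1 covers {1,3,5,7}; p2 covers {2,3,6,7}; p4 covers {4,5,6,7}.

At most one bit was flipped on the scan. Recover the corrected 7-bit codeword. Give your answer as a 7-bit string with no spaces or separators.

s1 (pos 1,3,5,7): 0⊕0⊕1⊕0 = 1
s2 (pos 2,3,6,7): 0⊕0⊕1⊕0 = 1
s4 (pos 4,5,6,7): 0⊕1⊕1⊕0 = 0
Syndrome s4…s1 = 011 → error at position 3.
Flip position 3: 0000110 → 0010110

0010110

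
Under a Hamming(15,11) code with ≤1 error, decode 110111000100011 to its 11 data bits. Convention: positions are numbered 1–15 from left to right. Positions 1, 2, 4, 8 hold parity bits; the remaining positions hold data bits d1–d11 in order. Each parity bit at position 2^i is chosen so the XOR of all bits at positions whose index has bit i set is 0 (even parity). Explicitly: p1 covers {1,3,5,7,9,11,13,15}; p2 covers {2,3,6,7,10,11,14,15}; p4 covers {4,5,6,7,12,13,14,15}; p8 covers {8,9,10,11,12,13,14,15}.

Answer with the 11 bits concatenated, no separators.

s1 (pos 1,3,5,7,9,11,13,15): 1⊕0⊕1⊕0⊕0⊕0⊕0⊕1 = 1
s2 (pos 2,3,6,7,10,11,14,15): 1⊕0⊕1⊕0⊕1⊕0⊕1⊕1 = 1
s4 (pos 4,5,6,7,12,13,14,15): 1⊕1⊕1⊕0⊕0⊕0⊕1⊕1 = 1
s8 (pos 8,9,10,11,12,13,14,15): 0⊕0⊕1⊕0⊕0⊕0⊕1⊕1 = 1
Syndrome s8…s1 = 1111 → error at position 15.
Flip position 15: 110111000100011 → 110111000100010
Read data bits from positions 3,5,6,7,9,10,11,12,13,14,15: 01100100010

01100100010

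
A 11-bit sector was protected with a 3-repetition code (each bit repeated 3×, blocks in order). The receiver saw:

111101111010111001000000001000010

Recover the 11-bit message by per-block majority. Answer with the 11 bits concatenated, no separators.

Block 1 (111): 3 ones → 1
Block 2 (101): 2 ones → 1
Block 3 (111): 3 ones → 1
Block 4 (010): 1 one → 0
Block 5 (111): 3 ones → 1
Block 6 (001): 1 one → 0
Block 7 (000): 0 ones → 0
Block 8 (000): 0 ones → 0
Block 9 (001): 1 one → 0
Block 10 (000): 0 ones → 0
Block 11 (010): 1 one → 0

11101000000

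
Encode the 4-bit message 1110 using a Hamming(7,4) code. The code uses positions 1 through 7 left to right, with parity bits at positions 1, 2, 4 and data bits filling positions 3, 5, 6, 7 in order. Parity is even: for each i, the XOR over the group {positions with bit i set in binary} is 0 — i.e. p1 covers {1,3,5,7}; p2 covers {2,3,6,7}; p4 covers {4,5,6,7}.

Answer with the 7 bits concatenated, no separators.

0010110

Place data at non-parity positions: p1 p2 1 p4 1 1 0
p1 (pos 1,3,5,7): XOR of data positions = 1⊕1⊕0 = 0
p2 (pos 2,3,6,7): XOR of data positions = 1⊕1⊕0 = 0
p4 (pos 4,5,6,7): XOR of data positions = 1⊕1⊕0 = 0
Codeword: 0010110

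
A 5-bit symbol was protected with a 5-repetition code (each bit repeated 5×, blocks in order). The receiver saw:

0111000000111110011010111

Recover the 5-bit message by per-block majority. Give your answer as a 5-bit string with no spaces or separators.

Block 1 (01110): 3 ones → 1
Block 2 (00000): 0 ones → 0
Block 3 (11111): 5 ones → 1
Block 4 (00110): 2 ones → 0
Block 5 (10111): 4 ones → 1

10101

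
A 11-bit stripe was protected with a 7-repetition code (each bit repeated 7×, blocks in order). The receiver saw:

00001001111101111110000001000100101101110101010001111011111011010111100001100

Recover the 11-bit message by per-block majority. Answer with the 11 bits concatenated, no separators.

01100101110

Block 1 (0000100): 1 one → 0
Block 2 (1111101): 6 ones → 1
Block 3 (1111100): 5 ones → 1
Block 4 (0000100): 1 one → 0
Block 5 (0100101): 3 ones → 0
Block 6 (1011101): 5 ones → 1
Block 7 (0101000): 2 ones → 0
Block 8 (1111011): 6 ones → 1
Block 9 (1110110): 5 ones → 1
Block 10 (1011110): 5 ones → 1
Block 11 (0001100): 2 ones → 0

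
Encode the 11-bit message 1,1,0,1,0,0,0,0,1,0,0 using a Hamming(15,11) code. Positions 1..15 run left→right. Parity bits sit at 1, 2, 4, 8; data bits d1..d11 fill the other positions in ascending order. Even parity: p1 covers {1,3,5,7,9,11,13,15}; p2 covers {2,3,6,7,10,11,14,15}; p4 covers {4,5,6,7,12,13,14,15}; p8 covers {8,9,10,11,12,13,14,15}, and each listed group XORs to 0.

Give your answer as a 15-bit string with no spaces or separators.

001110110000100

Place data at non-parity positions: p1 p2 1 p4 1 0 1 p8 0 0 0 0 1 0 0
p1 (pos 1,3,5,7,9,11,13,15): XOR of data positions = 1⊕1⊕1⊕0⊕0⊕1⊕0 = 0
p2 (pos 2,3,6,7,10,11,14,15): XOR of data positions = 1⊕0⊕1⊕0⊕0⊕0⊕0 = 0
p4 (pos 4,5,6,7,12,13,14,15): XOR of data positions = 1⊕0⊕1⊕0⊕1⊕0⊕0 = 1
p8 (pos 8,9,10,11,12,13,14,15): XOR of data positions = 0⊕0⊕0⊕0⊕1⊕0⊕0 = 1
Codeword: 001110110000100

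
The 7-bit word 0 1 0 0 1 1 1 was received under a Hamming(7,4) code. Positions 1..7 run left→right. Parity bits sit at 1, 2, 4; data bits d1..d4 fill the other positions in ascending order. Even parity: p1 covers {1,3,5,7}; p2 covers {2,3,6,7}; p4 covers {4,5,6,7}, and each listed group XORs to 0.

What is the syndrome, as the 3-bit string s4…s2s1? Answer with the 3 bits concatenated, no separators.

s1 (pos 1,3,5,7): 0⊕0⊕1⊕1 = 0
s2 (pos 2,3,6,7): 1⊕0⊕1⊕1 = 1
s4 (pos 4,5,6,7): 0⊕1⊕1⊕1 = 1
Syndrome s4…s1 = 110 → error at position 6.

110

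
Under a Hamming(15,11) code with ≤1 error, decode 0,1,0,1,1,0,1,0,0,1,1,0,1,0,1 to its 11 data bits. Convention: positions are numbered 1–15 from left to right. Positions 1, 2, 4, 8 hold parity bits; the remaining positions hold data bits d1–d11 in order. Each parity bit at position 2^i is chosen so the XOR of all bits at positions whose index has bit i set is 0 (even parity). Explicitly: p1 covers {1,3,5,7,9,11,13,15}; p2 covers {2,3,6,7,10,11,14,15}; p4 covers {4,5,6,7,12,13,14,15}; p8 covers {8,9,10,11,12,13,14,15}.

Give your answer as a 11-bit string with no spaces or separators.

01000110101

s1 (pos 1,3,5,7,9,11,13,15): 0⊕0⊕1⊕1⊕0⊕1⊕1⊕1 = 1
s2 (pos 2,3,6,7,10,11,14,15): 1⊕0⊕0⊕1⊕1⊕1⊕0⊕1 = 1
s4 (pos 4,5,6,7,12,13,14,15): 1⊕1⊕0⊕1⊕0⊕1⊕0⊕1 = 1
s8 (pos 8,9,10,11,12,13,14,15): 0⊕0⊕1⊕1⊕0⊕1⊕0⊕1 = 0
Syndrome s8…s1 = 0111 → error at position 7.
Flip position 7: 010110100110101 → 010110000110101
Read data bits from positions 3,5,6,7,9,10,11,12,13,14,15: 01000110101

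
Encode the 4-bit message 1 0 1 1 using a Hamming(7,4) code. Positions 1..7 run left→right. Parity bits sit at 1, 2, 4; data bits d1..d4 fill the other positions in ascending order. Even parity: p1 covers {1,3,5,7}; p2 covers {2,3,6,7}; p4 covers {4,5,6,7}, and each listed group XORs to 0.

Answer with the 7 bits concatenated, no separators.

0110011

Place data at non-parity positions: p1 p2 1 p4 0 1 1
p1 (pos 1,3,5,7): XOR of data positions = 1⊕0⊕1 = 0
p2 (pos 2,3,6,7): XOR of data positions = 1⊕1⊕1 = 1
p4 (pos 4,5,6,7): XOR of data positions = 0⊕1⊕1 = 0
Codeword: 0110011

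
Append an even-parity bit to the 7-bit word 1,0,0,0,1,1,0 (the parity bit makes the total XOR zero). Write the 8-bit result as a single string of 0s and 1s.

XOR of the 7 data bits: 1⊕0⊕0⊕0⊕1⊕1⊕0 = 1
Parity bit = 1 (so all 8 bits XOR to 0).

10001101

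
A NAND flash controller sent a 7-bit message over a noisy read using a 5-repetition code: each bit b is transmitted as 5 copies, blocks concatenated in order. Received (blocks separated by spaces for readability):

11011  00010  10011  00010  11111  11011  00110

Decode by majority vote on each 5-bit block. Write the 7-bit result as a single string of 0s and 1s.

1010110

Block 1 (11011): 4 ones → 1
Block 2 (00010): 1 one → 0
Block 3 (10011): 3 ones → 1
Block 4 (00010): 1 one → 0
Block 5 (11111): 5 ones → 1
Block 6 (11011): 4 ones → 1
Block 7 (00110): 2 ones → 0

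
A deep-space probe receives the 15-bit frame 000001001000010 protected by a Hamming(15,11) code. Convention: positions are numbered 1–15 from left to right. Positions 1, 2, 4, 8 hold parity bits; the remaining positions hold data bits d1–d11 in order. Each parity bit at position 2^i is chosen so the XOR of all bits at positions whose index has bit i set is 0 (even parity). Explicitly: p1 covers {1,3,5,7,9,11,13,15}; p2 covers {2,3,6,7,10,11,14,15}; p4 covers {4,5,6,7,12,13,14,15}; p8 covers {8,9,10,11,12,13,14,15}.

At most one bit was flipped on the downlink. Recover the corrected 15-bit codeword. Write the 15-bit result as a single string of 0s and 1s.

s1 (pos 1,3,5,7,9,11,13,15): 0⊕0⊕0⊕0⊕1⊕0⊕0⊕0 = 1
s2 (pos 2,3,6,7,10,11,14,15): 0⊕0⊕1⊕0⊕0⊕0⊕1⊕0 = 0
s4 (pos 4,5,6,7,12,13,14,15): 0⊕0⊕1⊕0⊕0⊕0⊕1⊕0 = 0
s8 (pos 8,9,10,11,12,13,14,15): 0⊕1⊕0⊕0⊕0⊕0⊕1⊕0 = 0
Syndrome s8…s1 = 0001 → error at position 1.
Flip position 1: 000001001000010 → 100001001000010

100001001000010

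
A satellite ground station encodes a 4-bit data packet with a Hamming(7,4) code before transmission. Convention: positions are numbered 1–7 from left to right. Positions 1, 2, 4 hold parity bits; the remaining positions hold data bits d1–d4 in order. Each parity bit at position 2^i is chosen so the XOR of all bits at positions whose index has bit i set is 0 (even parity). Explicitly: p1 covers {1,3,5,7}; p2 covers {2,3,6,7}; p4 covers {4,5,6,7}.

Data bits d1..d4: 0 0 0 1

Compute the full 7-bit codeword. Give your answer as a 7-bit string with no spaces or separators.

Place data at non-parity positions: p1 p2 0 p4 0 0 1
p1 (pos 1,3,5,7): XOR of data positions = 0⊕0⊕1 = 1
p2 (pos 2,3,6,7): XOR of data positions = 0⊕0⊕1 = 1
p4 (pos 4,5,6,7): XOR of data positions = 0⊕0⊕1 = 1
Codeword: 1101001

1101001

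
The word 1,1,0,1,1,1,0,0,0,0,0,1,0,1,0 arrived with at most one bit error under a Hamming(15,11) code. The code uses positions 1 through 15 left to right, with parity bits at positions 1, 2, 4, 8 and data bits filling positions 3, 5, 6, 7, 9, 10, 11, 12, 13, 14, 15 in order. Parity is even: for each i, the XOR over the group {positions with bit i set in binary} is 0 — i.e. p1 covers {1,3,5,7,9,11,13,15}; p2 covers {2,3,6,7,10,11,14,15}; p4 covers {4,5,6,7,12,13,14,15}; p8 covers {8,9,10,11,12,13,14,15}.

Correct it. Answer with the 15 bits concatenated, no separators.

110110000001010

s1 (pos 1,3,5,7,9,11,13,15): 1⊕0⊕1⊕0⊕0⊕0⊕0⊕0 = 0
s2 (pos 2,3,6,7,10,11,14,15): 1⊕0⊕1⊕0⊕0⊕0⊕1⊕0 = 1
s4 (pos 4,5,6,7,12,13,14,15): 1⊕1⊕1⊕0⊕1⊕0⊕1⊕0 = 1
s8 (pos 8,9,10,11,12,13,14,15): 0⊕0⊕0⊕0⊕1⊕0⊕1⊕0 = 0
Syndrome s8…s1 = 0110 → error at position 6.
Flip position 6: 110111000001010 → 110110000001010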